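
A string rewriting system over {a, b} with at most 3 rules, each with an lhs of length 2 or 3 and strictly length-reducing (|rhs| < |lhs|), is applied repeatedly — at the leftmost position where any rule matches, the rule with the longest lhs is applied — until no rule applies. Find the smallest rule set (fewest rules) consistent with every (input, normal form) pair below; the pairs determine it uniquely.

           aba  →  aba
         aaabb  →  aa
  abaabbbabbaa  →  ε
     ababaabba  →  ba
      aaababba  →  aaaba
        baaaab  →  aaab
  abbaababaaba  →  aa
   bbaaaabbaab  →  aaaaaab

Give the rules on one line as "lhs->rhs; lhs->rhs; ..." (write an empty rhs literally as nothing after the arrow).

  | aba
  | aaabb => aa
  | abaabbbabbaa => abbbbbabbaa => bbbabbaa => ababbaa => abaa => abb => ε
  | ababaabba => ababbbba => abbba => ba

abb->; baa->bb; bb->a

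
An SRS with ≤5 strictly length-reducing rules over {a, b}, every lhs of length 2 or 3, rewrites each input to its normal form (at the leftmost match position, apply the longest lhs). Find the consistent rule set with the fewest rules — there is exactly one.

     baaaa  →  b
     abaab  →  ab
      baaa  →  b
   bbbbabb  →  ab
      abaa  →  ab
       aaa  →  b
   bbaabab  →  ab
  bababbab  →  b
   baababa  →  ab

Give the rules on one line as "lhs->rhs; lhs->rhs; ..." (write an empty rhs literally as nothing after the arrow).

  | baaaa => baaa => baa => ba => b
  | abaab => abab => abb => ab
  | baaa => baa => ba => b
  | bbbbabb => bbbabb => bbabb => abb => ab

aa->b; ba->b; bb->b; bba->a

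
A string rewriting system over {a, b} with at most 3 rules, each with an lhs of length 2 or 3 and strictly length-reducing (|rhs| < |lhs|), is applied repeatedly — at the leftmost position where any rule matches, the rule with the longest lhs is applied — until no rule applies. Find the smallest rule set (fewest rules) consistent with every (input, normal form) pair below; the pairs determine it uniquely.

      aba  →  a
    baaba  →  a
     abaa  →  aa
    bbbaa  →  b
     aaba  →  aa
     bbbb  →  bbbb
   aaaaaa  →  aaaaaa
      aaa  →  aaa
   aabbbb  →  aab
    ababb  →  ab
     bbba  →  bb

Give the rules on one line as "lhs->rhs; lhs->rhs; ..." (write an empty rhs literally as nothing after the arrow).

  | aba => a
  | baaba => aba => a
  | abaa => aa
  | bbbaa => bba => b

abb->ab; ba->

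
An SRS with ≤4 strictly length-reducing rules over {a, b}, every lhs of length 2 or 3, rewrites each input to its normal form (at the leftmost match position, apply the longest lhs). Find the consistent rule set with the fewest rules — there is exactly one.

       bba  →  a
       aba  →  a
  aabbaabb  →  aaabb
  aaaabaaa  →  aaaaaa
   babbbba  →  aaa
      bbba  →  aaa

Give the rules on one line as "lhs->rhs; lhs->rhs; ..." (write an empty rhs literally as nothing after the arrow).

aba->a; ba->a; bbb->aa

  | bba => ba => a
  | aba => a
  | aabbaabb => aabaabb => aaabb
  | aaaabaaa => aaaaaa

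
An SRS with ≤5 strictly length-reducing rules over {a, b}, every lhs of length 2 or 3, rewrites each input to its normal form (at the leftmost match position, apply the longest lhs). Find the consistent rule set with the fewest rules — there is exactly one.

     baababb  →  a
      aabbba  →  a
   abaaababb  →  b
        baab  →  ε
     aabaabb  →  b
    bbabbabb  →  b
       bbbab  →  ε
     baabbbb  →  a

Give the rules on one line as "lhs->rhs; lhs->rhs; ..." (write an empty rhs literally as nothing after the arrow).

  | baababb => bababb => bbabb => abb => a
  | aabbba => bba => a
  | abaaababb => abaababb => abababb => abbabb => aabb => b
  | baab => bab => bb => ε

aab->; ba->b; bb->; bbb->a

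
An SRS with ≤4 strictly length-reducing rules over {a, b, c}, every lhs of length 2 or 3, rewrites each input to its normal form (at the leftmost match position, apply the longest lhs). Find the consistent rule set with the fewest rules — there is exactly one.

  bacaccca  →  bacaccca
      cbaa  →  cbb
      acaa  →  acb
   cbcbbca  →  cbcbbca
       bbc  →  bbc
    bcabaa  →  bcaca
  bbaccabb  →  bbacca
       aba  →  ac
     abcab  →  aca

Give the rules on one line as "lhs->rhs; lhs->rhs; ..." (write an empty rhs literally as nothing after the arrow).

aa->b; ab->a; aba->ac

  | bacaccca
  | cbaa => cbb
  | acaa => acb
  | cbcbbca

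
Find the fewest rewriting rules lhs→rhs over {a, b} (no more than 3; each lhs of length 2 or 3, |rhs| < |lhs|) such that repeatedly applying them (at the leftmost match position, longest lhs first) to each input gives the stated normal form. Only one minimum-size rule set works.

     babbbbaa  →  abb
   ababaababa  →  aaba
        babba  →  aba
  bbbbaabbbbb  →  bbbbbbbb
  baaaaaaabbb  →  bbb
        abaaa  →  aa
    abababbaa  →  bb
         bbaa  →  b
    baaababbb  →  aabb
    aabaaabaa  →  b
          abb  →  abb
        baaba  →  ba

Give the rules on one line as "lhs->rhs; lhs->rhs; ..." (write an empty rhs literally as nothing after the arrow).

  | babbbbaa => abbbaa => abb
  | ababaababa => aaaababa => bababa => aaba
  | babba => aba
  | bbbbaabbbbb => bbbbbbbb

aaa->b; baa->; bab->a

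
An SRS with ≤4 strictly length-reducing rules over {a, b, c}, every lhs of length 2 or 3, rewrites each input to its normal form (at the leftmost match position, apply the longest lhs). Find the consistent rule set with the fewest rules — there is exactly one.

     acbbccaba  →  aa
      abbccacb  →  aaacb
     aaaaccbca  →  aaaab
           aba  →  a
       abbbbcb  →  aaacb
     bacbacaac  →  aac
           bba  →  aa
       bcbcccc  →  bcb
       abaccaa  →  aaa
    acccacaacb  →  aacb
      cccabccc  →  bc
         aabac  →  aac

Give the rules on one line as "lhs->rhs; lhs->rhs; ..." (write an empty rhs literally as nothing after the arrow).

  | acbbccaba => acaccaba => accaba => aaba => aa
  | abbccacb => aaccacb => aaacb
  | aaaaccbca => aaaabca => aaaab
  | aba => a

ba->; bb->a; ca->; cc->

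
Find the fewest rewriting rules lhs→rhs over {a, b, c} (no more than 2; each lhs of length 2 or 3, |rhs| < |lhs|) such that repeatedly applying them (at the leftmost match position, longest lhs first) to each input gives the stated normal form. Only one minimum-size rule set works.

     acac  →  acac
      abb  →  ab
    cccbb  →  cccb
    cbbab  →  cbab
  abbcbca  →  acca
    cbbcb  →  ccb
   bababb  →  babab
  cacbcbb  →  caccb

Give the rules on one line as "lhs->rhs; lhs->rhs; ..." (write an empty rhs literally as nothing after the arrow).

bb->b; bc->c

  | acac
  | abb => ab
  | cccbb => cccb
  | cbbab => cbab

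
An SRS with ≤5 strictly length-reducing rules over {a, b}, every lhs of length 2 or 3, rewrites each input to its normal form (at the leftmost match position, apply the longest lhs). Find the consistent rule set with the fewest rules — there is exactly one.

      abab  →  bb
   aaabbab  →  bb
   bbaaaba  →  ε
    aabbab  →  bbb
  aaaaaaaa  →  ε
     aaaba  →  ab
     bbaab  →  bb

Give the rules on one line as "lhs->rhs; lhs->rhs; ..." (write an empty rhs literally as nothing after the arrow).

  | abab => bb
  | aaabbab => bbbab => babb => bb
  | bbaaaba => abaaba => baba => ba => ε
  | aabbab => aaabb => bbb

aaa->b; aba->b; ba->; bba->ab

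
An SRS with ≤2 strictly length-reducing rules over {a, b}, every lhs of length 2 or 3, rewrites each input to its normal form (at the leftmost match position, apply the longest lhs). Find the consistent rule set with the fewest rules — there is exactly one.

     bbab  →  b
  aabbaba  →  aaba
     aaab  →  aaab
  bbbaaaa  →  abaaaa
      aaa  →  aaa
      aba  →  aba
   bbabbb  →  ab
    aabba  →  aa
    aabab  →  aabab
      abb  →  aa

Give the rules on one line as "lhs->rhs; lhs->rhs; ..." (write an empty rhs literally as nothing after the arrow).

  | bbab => b
  | aabbaba => aaba
  | aaab
  | bbbaaaa => abaaaa

bb->a; bba->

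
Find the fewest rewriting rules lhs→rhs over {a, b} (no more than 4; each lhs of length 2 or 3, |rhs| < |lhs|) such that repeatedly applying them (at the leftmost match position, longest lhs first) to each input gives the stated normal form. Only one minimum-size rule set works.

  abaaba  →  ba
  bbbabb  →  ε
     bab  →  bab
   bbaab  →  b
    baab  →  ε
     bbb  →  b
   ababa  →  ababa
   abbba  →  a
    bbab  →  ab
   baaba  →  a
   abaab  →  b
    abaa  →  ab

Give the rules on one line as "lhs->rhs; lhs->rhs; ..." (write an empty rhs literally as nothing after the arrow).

aa->; abb->b; bb->

  | abaaba => abba => ba
  | bbbabb => babb => bb => ε
  | bab
  | bbaab => aab => b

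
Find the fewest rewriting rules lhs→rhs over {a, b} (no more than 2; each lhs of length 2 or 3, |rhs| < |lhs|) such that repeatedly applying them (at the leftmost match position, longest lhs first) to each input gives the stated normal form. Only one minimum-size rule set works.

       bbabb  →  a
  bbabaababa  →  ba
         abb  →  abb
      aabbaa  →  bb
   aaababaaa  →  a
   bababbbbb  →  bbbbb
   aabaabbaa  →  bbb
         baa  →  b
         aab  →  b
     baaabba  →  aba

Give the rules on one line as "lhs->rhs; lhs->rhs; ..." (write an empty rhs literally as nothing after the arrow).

  | bbabb => bab => a
  | bbabaababa => baaababa => bababa => aaba => ba
  | abb
  | aabbaa => bbaa => bb

aa->; bab->a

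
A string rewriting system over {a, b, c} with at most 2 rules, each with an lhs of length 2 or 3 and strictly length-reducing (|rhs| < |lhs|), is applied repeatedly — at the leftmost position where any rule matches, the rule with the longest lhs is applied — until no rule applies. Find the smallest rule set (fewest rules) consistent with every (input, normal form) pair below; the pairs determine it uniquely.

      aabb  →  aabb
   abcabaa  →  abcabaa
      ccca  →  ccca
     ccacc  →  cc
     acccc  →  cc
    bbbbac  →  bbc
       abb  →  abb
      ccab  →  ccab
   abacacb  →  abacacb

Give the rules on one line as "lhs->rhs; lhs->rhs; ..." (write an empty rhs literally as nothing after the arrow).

acc->; bba->

  | aabb
  | abcabaa
  | ccca
  | ccacc => cc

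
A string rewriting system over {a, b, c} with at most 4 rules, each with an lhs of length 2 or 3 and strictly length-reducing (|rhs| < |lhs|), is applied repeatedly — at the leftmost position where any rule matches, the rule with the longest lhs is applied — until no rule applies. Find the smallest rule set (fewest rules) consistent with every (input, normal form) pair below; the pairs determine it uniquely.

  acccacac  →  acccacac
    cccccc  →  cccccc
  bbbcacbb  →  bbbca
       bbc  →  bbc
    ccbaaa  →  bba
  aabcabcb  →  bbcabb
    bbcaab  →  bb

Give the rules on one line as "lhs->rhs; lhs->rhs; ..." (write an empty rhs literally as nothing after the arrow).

aa->b; cb->b; cbb->

  | acccacac
  | cccccc
  | bbbcacbb => bbbca
  | bbc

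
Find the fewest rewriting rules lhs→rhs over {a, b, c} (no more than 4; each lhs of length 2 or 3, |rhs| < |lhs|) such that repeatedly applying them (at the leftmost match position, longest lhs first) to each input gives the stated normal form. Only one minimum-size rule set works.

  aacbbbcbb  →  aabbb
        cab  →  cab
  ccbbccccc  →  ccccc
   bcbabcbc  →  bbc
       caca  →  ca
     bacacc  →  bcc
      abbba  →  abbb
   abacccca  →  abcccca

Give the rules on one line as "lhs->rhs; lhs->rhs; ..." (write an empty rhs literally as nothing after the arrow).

  | aacbbbcbb => aabbcbb => aabbb
  | cab
  | ccbbccccc => cbccccc => ccccc
  | bcbabcbc => babcbc => bbcbc => bbc

ba->b; cac->c; cb->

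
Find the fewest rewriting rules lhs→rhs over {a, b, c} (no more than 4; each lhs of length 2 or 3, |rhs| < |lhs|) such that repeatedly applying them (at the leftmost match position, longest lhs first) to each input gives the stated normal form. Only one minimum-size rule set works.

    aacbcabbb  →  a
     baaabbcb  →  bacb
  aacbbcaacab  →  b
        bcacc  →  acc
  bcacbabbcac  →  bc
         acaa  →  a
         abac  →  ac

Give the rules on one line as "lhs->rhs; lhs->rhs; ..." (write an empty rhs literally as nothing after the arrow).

ab->; bb->a; ca->b

  | aacbcabbb => aacbbbbb => aacabbb => aabbbb => abbb => bb => a
  | baaabbcb => baabcb => bacb
  | aacbbcaacab => aacacaacab => aabcaacab => acaacab => abacab => acab => abb => b
  | bcacc => bbcc => acc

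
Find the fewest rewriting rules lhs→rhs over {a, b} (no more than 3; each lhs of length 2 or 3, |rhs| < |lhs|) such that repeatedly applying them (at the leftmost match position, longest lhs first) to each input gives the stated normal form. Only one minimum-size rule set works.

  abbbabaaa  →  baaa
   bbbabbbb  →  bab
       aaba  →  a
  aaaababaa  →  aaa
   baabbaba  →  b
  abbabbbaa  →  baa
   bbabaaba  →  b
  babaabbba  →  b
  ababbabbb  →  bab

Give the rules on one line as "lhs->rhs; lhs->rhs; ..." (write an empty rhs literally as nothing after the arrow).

aba->; bb->b

  | abbbabaaa => abbabaaa => ababaaa => baaa
  | bbbabbbb => bbabbbb => babbbb => babbb => babb => bab
  | aaba => a
  | aaaababaa => aaabaa => aaa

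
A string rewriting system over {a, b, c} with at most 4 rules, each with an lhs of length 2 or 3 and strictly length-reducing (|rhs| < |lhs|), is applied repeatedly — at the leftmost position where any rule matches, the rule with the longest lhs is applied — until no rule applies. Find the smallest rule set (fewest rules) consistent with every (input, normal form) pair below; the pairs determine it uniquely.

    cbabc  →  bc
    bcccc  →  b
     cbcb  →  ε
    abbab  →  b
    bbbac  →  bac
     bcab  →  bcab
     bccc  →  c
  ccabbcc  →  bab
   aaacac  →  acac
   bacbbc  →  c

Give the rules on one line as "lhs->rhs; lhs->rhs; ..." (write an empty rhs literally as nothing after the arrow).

aa->; bb->; cb->a; cc->b

  | cbabc => aabc => bc
  | bcccc => bbcc => cc => b
  | cbcb => acb => aa => ε
  | abbab => aab => b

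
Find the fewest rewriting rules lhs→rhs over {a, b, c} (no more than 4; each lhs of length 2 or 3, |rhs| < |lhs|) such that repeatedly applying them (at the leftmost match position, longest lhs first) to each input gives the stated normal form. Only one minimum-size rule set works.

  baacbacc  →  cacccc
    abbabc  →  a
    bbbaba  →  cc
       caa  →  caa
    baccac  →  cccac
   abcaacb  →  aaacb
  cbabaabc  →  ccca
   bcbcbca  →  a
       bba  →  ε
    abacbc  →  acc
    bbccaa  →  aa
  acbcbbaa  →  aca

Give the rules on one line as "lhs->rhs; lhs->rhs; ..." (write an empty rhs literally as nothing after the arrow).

  | baacbacc => cacbacc => cacccc
  | abbabc => abcbc => abc => a
  | bbbaba => baba => cba => cc
  | caa

ba->c; bbb->b; bc->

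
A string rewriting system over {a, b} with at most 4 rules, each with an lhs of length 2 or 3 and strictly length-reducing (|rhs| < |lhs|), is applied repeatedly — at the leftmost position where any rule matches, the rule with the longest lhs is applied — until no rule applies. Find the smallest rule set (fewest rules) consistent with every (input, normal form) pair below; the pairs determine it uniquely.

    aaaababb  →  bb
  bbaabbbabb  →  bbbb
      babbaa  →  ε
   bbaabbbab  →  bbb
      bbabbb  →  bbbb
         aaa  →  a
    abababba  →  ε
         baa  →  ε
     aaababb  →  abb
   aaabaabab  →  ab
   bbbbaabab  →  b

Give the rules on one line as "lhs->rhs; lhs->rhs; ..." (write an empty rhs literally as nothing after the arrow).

  | aaaababb => aababb => babb => bb
  | bbaabbbabb => baabbbabb => aabbbabb => bbbabb => bbbb
  | babbaa => bbaa => baa => aa => ε
  | bbaabbbab => baabbbab => aabbbab => bbbab => bbb

aa->; ba->a; bab->b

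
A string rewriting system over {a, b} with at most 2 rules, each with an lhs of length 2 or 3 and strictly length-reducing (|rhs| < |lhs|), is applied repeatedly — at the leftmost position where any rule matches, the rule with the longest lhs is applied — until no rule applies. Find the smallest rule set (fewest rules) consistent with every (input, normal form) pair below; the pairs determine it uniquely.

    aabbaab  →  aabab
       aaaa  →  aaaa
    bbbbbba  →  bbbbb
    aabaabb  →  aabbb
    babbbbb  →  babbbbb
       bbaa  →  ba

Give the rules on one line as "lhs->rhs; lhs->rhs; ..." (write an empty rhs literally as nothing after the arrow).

baa->b; bba->b

  | aabbaab => aabab
  | aaaa
  | bbbbbba => bbbbb
  | aabaabb => aabbb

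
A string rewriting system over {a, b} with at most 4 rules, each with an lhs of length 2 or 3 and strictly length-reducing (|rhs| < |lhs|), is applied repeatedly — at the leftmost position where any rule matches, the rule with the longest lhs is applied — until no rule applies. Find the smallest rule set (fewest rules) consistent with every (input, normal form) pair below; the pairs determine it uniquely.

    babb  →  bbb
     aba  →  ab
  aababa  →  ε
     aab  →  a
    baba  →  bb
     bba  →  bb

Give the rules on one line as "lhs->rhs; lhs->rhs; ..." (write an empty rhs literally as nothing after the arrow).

  | babb => bbb
  | aba => ab
  | aababa => aaba => aa => ε
  | aab => a

aa->; aab->a; ba->b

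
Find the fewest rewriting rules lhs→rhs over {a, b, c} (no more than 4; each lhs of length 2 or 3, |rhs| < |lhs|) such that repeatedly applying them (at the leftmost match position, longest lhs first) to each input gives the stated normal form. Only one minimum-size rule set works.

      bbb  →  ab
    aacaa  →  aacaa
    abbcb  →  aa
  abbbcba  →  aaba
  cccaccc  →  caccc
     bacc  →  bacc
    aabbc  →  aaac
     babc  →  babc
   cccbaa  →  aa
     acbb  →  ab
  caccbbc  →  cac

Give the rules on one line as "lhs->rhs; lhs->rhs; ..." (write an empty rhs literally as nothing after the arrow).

  | bbb => ab
  | aacaa
  | abbcb => aacb => aa
  | abbbcba => aabcba => aaba

bb->a; cb->; cca->a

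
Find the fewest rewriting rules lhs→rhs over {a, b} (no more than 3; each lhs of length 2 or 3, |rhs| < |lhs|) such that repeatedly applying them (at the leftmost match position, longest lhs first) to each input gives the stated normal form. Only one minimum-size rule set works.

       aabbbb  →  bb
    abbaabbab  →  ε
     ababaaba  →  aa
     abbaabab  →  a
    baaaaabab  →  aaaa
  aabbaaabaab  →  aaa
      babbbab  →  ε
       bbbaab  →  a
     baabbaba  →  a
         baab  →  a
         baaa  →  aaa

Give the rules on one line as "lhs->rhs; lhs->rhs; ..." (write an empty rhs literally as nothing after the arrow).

  | aabbbb => abbb => bb
  | abbaabbab => baabbab => aabbab => abab => ab => ε
  | ababaaba => abaaba => aaba => aa
  | abbaabab => baabab => aabab => aab => a

ab->; ba->a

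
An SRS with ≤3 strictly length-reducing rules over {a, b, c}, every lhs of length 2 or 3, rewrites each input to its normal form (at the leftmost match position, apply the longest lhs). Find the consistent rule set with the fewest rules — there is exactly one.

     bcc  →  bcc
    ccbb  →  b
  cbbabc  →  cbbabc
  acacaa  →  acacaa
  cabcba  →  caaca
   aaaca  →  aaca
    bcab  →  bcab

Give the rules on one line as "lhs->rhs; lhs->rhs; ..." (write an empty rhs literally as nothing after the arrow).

aaa->aa; bcb->ac; ccb->

  | bcc
  | ccbb => b
  | cbbabc
  | acacaa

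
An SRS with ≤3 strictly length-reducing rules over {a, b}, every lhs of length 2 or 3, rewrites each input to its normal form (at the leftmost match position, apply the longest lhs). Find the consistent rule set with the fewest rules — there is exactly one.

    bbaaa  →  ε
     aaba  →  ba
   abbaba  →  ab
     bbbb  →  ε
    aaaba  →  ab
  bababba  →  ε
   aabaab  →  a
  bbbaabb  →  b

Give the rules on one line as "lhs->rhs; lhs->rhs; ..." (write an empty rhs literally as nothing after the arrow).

aa->; aba->ab; bb->a

  | bbaaa => aaaa => aa => ε
  | aaba => ba
  | abbaba => aaaba => aba => ab
  | bbbb => abb => aa => ε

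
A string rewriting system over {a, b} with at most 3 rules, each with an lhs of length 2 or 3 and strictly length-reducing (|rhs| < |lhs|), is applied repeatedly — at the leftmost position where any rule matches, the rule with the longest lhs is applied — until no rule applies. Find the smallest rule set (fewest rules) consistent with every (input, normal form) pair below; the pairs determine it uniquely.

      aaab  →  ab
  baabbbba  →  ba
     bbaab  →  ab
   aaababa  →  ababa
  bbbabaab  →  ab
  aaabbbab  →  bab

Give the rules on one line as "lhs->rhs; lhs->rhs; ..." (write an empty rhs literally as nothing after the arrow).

  | aaab => ab
  | baabbbba => bbbbba => abbba => aaba => ba
  | bbaab => aaab => ab
  | aaababa => ababa

aa->; bb->a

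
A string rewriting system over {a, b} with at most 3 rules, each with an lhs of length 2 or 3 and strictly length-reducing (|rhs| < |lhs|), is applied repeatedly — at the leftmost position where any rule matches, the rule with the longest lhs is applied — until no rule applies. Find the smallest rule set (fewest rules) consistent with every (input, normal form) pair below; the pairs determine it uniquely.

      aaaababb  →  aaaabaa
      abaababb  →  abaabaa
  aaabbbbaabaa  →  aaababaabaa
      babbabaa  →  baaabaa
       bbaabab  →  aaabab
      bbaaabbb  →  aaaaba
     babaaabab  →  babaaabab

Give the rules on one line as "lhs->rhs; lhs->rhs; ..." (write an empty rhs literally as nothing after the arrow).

bb->a; bbb->ba

  | aaaababb => aaaabaa
  | abaababb => abaabaa
  | aaabbbbaabaa => aaababaabaa
  | babbabaa => baaabaa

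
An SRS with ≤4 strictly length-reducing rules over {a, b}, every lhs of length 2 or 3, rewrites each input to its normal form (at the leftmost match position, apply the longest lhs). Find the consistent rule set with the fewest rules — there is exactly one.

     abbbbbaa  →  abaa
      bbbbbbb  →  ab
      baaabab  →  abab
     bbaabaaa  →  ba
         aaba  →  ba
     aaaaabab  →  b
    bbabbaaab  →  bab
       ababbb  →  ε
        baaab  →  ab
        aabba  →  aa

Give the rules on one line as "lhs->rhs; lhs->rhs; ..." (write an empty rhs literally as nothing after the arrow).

aaa->b; aab->b; abb->; bb->a

  | abbbbbaa => bbbaa => abaa
  | bbbbbbb => abbbbb => bbb => ab
  | baaabab => bbbab => abab
  | bbaabaaa => aaabaaa => bbaaa => aaaa => ba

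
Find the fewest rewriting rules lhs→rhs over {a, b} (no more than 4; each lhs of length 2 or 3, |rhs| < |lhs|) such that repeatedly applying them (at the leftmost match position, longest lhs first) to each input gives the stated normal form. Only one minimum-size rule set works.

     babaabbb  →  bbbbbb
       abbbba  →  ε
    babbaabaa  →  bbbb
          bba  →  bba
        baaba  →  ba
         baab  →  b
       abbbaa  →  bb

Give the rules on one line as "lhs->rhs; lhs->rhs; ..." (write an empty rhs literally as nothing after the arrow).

  | babaabbb => baaabbb => bbbbbb
  | abbbba => abbba => abba => aba => aa => ε
  | babbaabaa => babaabaa => baaabaa => bbbbaa => bbbb
  | bba

aa->; aaa->bb; aab->; ab->a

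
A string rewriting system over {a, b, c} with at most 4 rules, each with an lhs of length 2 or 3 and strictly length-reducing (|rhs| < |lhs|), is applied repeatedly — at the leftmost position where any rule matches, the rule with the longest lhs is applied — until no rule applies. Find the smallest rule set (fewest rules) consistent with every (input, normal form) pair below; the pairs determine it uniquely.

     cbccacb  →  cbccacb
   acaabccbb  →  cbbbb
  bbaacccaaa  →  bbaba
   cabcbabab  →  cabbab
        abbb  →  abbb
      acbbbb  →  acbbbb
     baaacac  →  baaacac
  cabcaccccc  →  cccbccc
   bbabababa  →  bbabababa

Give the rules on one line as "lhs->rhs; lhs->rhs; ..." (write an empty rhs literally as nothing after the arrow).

  | cbccacb
  | acaabccbb => acaccbb => accbbb => cbbbb
  | bbaacccaaa => bbacbcaaa => bbaccaa => bbcbaa => bbaba
  | cabcbabab => ccbabab => cabbab

abc->c; acc->cb; bca->c; cba->ab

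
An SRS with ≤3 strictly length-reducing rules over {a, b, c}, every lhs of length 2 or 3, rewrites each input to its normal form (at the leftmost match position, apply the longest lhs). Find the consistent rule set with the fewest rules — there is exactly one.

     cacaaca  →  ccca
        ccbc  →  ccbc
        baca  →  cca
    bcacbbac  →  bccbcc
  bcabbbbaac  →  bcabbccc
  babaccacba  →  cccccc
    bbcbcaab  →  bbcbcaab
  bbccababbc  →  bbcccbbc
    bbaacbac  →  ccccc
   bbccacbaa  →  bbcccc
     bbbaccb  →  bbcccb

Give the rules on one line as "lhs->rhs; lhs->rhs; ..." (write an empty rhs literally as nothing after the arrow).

ac->c; ba->c; baa->ac

  | cacaaca => ccaaca => ccaca => ccca
  | ccbc
  | baca => cca
  | bcacbbac => bccbbac => bccbcc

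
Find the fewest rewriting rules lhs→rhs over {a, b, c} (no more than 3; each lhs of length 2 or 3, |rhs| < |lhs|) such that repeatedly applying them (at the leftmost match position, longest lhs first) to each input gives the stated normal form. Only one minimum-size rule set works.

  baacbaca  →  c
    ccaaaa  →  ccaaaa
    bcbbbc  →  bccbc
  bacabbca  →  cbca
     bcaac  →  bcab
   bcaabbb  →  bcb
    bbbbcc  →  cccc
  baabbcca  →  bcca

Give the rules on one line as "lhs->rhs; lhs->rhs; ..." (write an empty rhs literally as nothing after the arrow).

ac->b; ba->; bb->c

  | baacbaca => acbaca => bbaca => caca => cba => c
  | ccaaaa
  | bcbbbc => bccbc
  | bacabbca => cabbca => cacca => cbca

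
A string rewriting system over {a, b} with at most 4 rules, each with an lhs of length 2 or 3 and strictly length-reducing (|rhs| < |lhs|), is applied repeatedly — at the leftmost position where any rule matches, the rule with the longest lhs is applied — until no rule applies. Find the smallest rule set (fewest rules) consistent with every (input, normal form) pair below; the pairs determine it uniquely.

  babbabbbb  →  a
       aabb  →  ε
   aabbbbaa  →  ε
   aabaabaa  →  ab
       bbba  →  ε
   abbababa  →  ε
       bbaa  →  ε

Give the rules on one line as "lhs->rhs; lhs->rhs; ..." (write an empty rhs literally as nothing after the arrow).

aa->; aba->ab; ba->; bb->

  | babbabbbb => bbabbbb => abbbb => abb => a
  | aabb => bb => ε
  | aabbbbaa => bbbbaa => bbaa => aa => ε
  | aabaabaa => baabaa => abaa => aba => ab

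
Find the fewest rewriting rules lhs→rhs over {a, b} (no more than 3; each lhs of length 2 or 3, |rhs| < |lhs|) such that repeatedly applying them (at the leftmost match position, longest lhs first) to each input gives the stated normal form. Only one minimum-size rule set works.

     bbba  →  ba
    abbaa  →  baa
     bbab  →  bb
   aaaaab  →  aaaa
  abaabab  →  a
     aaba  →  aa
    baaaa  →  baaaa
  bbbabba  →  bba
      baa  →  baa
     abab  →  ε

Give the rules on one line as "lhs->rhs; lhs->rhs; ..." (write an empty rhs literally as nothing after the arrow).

  | bbba => ba
  | abbaa => baa
  | bbab => bb
  | aaaaab => aaaa

ab->; bbb->b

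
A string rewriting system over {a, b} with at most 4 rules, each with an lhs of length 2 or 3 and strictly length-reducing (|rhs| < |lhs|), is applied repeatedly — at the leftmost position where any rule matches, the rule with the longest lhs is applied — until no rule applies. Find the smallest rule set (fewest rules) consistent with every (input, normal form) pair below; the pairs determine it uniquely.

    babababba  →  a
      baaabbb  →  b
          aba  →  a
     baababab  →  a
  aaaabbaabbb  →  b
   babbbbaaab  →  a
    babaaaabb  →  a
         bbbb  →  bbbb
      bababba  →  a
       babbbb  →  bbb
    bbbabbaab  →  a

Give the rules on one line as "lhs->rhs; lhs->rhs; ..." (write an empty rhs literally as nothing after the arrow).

aab->ba; ab->; ba->a

  | babababba => abababba => ababba => abba => ba => a
  | baaabbb => aaabbb => ababb => abb => b
  | aba => a
  | baababab => aababab => baabab => aabab => baab => aab => ba => a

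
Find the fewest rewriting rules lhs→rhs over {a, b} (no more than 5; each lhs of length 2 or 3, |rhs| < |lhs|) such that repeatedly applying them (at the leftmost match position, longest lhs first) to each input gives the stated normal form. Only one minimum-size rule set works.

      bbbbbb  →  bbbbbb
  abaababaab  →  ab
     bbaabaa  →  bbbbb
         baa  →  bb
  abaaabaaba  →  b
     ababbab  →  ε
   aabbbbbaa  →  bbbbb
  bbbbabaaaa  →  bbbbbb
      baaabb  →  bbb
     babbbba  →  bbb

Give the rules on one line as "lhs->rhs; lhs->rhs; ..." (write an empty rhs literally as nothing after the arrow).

aab->ba; abb->a; ba->; baa->bb

  | bbbbbb
  | abaababaab => abbbabaab => ababaab => abaab => abbb => ab
  | bbaabaa => bbbbaa => bbbbb
  | baa => bb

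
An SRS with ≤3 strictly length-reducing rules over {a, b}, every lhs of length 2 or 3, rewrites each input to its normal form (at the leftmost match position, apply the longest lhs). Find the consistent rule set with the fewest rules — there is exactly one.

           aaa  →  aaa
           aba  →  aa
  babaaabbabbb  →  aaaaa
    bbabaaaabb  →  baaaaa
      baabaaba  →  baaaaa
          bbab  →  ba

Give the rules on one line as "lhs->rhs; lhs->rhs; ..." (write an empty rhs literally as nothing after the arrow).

  | aaa
  | aba => aa
  | babaaabbabbb => aaaabbabbb => aaaababbb => aaaaabbb => aaaaabb => aaaaab => aaaaa
  | bbabaaaabb => baaaaabb => baaaaab => baaaaa

ab->a; bab->a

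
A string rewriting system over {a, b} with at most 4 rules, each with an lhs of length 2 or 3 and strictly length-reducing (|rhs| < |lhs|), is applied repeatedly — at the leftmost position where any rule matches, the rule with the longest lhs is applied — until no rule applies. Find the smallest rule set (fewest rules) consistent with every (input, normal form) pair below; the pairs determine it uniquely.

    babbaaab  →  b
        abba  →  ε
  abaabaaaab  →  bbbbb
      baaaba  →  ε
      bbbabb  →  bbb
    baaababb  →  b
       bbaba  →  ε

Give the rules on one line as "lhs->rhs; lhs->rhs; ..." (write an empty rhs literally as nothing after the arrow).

  | babbaaab => baaab => bbab => b
  | abba => ba => ε
  | abaabaaaab => abbbaaaab => bbaaaab => bbbaab => bbbbb
  | baaaba => bbaba => ba => ε

abb->b; ba->; baa->bb; bab->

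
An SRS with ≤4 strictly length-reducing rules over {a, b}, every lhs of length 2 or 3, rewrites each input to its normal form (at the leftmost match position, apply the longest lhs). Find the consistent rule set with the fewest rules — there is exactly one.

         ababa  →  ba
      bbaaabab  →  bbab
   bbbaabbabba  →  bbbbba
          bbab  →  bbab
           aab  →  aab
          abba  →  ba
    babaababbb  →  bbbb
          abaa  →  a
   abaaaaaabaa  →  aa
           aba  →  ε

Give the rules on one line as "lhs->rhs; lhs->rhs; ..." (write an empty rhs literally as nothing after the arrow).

aaa->aa; aba->; abb->b

  | ababa => ba
  | bbaaabab => bbaabab => bbab
  | bbbaabbabba => bbbababba => bbbbba
  | bbab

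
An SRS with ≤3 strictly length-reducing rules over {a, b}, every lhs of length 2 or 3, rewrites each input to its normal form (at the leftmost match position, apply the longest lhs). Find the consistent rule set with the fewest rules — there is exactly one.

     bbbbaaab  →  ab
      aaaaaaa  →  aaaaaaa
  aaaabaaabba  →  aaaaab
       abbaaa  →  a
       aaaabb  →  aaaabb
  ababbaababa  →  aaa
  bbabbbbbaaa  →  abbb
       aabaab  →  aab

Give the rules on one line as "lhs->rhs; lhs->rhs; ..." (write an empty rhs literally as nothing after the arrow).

ba->; baa->; bab->ab

  | bbbbaaab => bbbab => bbab => bab => ab
  | aaaaaaa
  | aaaabaaabba => aaaaabba => aaaaab
  | abbaaa => aba => a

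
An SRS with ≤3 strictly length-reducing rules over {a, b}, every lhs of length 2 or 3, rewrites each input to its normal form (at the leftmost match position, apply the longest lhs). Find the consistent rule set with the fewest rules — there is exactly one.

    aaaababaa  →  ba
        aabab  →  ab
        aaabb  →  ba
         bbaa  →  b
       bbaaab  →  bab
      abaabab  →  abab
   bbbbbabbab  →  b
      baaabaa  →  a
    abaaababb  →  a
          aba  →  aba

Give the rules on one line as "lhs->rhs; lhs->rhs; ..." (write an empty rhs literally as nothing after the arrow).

  | aaaababaa => baababaa => bbbabaa => babaa => babb => ba
  | aabab => bbab => ab
  | aaabb => babb => ba
  | bbaa => aa => b

aa->b; bb->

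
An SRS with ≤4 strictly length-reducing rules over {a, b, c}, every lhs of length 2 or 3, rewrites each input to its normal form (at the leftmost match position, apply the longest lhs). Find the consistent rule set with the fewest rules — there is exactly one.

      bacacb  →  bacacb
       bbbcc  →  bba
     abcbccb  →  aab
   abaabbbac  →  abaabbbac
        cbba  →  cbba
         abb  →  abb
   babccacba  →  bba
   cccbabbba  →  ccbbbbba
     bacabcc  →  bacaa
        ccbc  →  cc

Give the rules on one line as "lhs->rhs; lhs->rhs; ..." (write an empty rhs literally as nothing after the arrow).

  | bacacb
  | bbbcc => bba
  | abcbccb => abccb => aab
  | abaabbbac

aaa->b; bc->; bcc->a; cba->bb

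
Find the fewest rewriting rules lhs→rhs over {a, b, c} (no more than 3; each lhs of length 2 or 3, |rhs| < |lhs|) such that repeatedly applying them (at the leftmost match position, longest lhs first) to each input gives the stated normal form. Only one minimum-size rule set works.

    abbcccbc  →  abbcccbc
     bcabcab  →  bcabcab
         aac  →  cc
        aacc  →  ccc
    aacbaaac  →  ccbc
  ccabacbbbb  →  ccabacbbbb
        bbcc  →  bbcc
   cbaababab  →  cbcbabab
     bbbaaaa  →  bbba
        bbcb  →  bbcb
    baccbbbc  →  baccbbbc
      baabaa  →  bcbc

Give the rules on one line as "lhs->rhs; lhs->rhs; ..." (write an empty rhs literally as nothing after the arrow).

aa->c; aaa->

  | abbcccbc
  | bcabcab
  | aac => cc
  | aacc => ccc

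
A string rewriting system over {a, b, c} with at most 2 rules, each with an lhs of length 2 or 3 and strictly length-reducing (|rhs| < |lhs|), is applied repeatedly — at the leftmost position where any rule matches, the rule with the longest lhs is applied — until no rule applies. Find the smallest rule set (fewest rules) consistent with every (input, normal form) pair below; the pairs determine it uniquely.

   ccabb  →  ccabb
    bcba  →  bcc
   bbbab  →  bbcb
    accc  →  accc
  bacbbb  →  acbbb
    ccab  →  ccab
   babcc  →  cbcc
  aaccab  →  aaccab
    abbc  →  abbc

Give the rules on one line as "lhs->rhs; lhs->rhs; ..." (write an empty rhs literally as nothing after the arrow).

  | ccabb
  | bcba => bcc
  | bbbab => bbcb
  | accc

ba->c; bac->ac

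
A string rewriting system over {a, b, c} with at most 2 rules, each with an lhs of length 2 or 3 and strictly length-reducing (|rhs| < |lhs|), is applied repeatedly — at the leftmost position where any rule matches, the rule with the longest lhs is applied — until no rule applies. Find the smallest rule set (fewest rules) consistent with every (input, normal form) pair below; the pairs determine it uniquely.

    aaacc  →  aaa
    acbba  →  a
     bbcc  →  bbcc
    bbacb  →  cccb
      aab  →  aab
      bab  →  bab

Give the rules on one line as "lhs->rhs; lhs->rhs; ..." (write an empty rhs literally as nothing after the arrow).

ac->a; bba->cc

  | aaacc => aaac => aaa
  | acbba => abba => acc => ac => a
  | bbcc
  | bbacb => cccb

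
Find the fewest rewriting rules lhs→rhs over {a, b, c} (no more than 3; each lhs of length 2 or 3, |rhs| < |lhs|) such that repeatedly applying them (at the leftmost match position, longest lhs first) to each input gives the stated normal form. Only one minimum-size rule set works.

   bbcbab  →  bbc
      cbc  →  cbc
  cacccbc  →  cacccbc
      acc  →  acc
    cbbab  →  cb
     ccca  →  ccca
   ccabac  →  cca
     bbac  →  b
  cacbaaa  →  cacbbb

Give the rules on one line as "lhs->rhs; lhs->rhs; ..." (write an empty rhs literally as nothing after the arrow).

aaa->bb; bab->; bac->

  | bbcbab => bbc
  | cbc
  | cacccbc
  | acc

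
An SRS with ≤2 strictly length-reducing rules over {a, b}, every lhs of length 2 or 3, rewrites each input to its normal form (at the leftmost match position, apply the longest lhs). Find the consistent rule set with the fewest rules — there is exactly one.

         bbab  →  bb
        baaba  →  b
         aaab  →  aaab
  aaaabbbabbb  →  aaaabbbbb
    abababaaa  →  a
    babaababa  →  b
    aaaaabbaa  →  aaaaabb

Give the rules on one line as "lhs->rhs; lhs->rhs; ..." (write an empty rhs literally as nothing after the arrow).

ba->; baa->b

  | bbab => bb
  | baaba => bba => b
  | aaab
  | aaaabbbabbb => aaaabbbbb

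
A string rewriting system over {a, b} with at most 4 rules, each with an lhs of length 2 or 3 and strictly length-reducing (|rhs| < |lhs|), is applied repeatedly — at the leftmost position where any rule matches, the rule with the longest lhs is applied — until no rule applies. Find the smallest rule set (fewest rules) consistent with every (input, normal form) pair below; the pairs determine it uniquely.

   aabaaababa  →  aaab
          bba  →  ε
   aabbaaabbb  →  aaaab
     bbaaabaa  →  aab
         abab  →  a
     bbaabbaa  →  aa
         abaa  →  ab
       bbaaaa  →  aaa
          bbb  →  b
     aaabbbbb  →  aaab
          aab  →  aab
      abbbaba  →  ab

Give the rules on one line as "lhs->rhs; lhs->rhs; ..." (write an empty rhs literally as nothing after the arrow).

ba->b; bab->; bb->b; bba->

  | aabaaababa => aabaababa => aabababa => aaaba => aaab
  | bba => ε
  | aabbaaabbb => aaaabbb => aaaabb => aaaab
  | bbaaabaa => aabaa => aaba => aab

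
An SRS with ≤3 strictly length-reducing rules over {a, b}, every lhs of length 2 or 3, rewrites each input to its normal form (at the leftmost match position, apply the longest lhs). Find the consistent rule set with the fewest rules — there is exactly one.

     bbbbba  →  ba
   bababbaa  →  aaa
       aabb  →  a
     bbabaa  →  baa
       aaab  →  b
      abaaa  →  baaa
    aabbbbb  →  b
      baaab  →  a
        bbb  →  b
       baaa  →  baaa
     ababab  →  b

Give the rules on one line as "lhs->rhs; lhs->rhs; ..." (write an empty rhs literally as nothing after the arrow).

  | bbbbba => abbba => bbba => aba => ba
  | bababbaa => bbabbaa => aabbaa => abbaa => bbaa => aaa
  | aabb => abb => bb => a
  | bbabaa => aabaa => abaa => baa

ab->b; bb->a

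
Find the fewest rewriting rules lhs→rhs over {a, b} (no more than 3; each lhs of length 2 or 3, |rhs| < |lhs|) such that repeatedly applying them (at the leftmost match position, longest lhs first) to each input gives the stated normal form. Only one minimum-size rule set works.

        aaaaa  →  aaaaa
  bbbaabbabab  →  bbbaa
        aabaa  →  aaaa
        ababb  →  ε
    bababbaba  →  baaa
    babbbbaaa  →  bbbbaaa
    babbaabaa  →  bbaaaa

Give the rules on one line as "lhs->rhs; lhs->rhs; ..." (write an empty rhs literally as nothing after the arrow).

ab->; aba->aa

  | aaaaa
  | bbbaabbabab => bbbababab => bbbaabab => bbbaaab => bbbaa
  | aabaa => aaaa
  | ababb => aabb => ab => ε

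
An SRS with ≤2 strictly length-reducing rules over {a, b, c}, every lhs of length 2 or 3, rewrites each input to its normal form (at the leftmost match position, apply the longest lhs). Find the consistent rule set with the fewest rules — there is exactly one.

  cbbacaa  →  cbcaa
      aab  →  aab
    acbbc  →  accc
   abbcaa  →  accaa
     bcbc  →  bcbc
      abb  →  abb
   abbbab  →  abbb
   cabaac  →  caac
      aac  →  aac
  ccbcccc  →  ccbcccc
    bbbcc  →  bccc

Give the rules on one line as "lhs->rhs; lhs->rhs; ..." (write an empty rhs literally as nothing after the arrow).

  | cbbacaa => cbcaa
  | aab
  | acbbc => accc
  | abbcaa => accaa

ba->; bbc->cc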